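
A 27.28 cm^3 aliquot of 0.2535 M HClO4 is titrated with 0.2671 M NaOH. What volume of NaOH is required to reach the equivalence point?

n(HClO4) = 0.2535 mol/L x 0.02728 L = 0.006915 mol.
At equivalence n(NaOH) = n(HClO4) = 0.006915 mol.
V(NaOH) = 0.006915 / 0.2671 = 0.02589 L = 25.9 mL.

25.9 mL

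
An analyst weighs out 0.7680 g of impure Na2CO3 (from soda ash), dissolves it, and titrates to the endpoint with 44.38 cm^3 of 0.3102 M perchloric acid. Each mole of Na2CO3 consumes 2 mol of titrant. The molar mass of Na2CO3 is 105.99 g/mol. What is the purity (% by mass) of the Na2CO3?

95.0%

n(HClO4) = 0.3102 x 0.04438 = 0.01377 mol.
n(Na2CO3) = 0.01377 / 2 = 0.006883 mol.
mass of Na2CO3 = 0.006883 x 105.99 = 0.7296 g.
% purity = 0.7296 / 0.7680 x 100 = 95.0%.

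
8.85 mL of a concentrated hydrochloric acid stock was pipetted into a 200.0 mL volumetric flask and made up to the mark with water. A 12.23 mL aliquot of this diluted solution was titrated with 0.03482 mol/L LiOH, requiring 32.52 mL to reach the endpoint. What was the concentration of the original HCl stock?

n(LiOH) = 0.03482 x 0.03252 = 0.001132 mol.
n(HCl) in the aliquot = 0.001132 mol.
[diluted HCl] = 0.001132 / 0.01223 = 0.09259 M.
Dilution factor = 200.0/8.850 = 22.60, so [stock] = 0.09259 x 22.60 = 2.09 M.

2.09 M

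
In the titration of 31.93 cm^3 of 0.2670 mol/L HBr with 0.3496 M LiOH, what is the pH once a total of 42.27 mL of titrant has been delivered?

12.93

n(acid) = 0.2670 x 0.03193 = 0.008525 mol; n(LiOH) added = 0.3496 x 0.04227 = 0.01478 mol.
Base is in excess by 0.01478 - 0.008525 = 0.006252 mol in a total volume of 0.07420 L.
[OH^-] = 0.006252/0.07420 = 0.08426 M, so pOH = 1.07 and pH = 14.00 - 1.07 = 12.93.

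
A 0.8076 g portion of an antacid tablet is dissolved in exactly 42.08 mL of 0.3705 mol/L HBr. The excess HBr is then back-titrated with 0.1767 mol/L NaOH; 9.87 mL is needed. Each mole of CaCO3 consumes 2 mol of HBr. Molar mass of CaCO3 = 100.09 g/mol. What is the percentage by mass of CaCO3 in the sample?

85.8%

Total n(HBr) added = 0.3705 x 0.04208 = 0.01559 mol.
n(NaOH) used = 0.1767 x 0.009870 = 0.001744 mol, which equals the excess n(HBr).
So n(HBr) consumed by the sample = 0.01559 - 0.001744 = 0.01385 mol.
n(CaCO3) = 0.01385 / 2 = 0.006923 mol.
mass CaCO3 = 0.006923 x 100.09 = 0.6930 g, so %CaCO3 = 0.6930/0.8076 x 100 = 85.8%.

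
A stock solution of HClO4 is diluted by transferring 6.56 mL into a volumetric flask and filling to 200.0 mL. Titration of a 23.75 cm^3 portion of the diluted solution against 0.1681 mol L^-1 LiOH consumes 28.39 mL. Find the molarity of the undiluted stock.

6.13 M

n(LiOH) = 0.1681 x 0.02839 = 0.004772 mol.
n(HClO4) in the aliquot = 0.004772 mol.
[diluted HClO4] = 0.004772 / 0.02375 = 0.2009 M.
Dilution factor = 200.0/6.560 = 30.49, so [stock] = 0.2009 x 30.49 = 6.13 M.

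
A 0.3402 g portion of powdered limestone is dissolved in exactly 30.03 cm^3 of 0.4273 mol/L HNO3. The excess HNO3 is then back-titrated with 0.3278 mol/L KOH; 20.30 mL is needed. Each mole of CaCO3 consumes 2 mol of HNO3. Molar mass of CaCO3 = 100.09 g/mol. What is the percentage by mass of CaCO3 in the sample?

90.9%

Total n(HNO3) added = 0.4273 x 0.03003 = 0.01283 mol.
n(KOH) used = 0.3278 x 0.02030 = 0.006654 mol, which equals the excess n(HNO3).
So n(HNO3) consumed by the sample = 0.01283 - 0.006654 = 0.006177 mol.
n(CaCO3) = 0.006177 / 2 = 0.003089 mol.
mass CaCO3 = 0.003089 x 100.09 = 0.3092 g, so %CaCO3 = 0.3092/0.3402 x 100 = 90.9%.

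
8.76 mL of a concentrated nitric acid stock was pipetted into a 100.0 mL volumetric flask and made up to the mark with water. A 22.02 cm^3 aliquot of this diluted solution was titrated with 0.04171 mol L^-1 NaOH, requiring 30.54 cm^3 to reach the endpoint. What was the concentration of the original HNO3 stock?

0.660 M

n(NaOH) = 0.04171 x 0.03054 = 0.001274 mol.
n(HNO3) in the aliquot = 0.001274 mol.
[diluted HNO3] = 0.001274 / 0.02202 = 0.05785 M.
Dilution factor = 100.0/8.760 = 11.42, so [stock] = 0.05785 x 11.42 = 0.660 M.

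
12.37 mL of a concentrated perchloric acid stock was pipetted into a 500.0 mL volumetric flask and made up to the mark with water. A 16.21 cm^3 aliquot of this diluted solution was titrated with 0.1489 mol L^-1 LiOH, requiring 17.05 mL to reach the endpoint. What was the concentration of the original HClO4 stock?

6.33 M

n(LiOH) = 0.1489 x 0.01705 = 0.002539 mol.
n(HClO4) in the aliquot = 0.002539 mol.
[diluted HClO4] = 0.002539 / 0.01621 = 0.1566 M.
Dilution factor = 500.0/12.37 = 40.42, so [stock] = 0.1566 x 40.42 = 6.33 M.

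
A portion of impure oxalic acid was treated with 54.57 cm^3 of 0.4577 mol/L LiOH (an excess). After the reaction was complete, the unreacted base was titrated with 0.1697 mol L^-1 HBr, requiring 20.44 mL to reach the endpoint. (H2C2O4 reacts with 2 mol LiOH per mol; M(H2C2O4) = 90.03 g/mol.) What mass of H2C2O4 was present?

Total n(LiOH) added = 0.4577 x 0.05457 = 0.02498 mol.
n(HBr) used = 0.1697 x 0.02044 = 0.003469 mol, which equals the excess n(LiOH).
So n(LiOH) consumed by the sample = 0.02498 - 0.003469 = 0.02151 mol.
n(H2C2O4) = 0.02151 / 2 = 0.01075 mol.
mass = 0.01075 mol x 90.03 g/mol = 0.968 g.

0.968 g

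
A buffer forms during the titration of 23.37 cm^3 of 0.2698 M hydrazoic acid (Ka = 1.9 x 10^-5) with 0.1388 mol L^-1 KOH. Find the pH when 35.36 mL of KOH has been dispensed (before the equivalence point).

5.27

Initial n(HN3) = 0.2698 x 0.02337 = 0.006305 mol.
n(KOH) added = 0.1388 x 0.03536 = 0.004908 mol, converting that many moles of HN3 to N3-.
Remaining n(HN3) = 0.001397 mol; n(N3-) = 0.004908 mol.
By Henderson-Hasselbalch, pH = pKa + log([A^-]/[HA]) = 4.72 + log(0.004908/0.001397) = 4.72 + (+0.55) = 5.27.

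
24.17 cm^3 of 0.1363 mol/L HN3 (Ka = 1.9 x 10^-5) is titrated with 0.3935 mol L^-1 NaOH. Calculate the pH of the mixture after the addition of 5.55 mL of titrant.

5.01

Initial n(HN3) = 0.1363 x 0.02417 = 0.003294 mol.
n(NaOH) added = 0.3935 x 0.005550 = 0.002184 mol, converting that many moles of HN3 to N3-.
Remaining n(HN3) = 0.001110 mol; n(N3-) = 0.002184 mol.
By Henderson-Hasselbalch, pH = pKa + log([A^-]/[HA]) = 4.72 + log(0.002184/0.001110) = 4.72 + (+0.29) = 5.01.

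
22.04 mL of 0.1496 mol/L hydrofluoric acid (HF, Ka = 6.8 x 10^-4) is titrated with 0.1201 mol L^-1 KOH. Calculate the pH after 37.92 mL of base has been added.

n(acid) = 0.1496 x 0.02204 = 0.003297 mol; n(KOH) added = 0.1201 x 0.03792 = 0.004554 mol.
Base is in excess by 0.004554 - 0.003297 = 0.001257 mol in a total volume of 0.05996 L.
[OH^-] = 0.001257/0.05996 = 0.02096 M, so pOH = 1.68 and pH = 14.00 - 1.68 = 12.32.

12.32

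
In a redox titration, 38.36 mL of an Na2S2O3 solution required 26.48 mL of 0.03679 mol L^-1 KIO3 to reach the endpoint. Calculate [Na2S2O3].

n(KIO3) = 0.03679 x 0.02648 = 0.0009742 mol.
From the balanced equation, 1 mol KIO3 reacts with 6 mol Na2S2O3, so n(Na2S2O3) = 0.0009742 x 6/1 = 0.005845 mol.
[Na2S2O3] = 0.005845 / 0.03836 L = 0.152 M.

0.152 M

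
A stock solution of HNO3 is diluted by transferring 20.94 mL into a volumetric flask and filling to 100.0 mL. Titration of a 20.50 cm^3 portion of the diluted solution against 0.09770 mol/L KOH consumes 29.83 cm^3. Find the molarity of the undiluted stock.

n(KOH) = 0.09770 x 0.02983 = 0.002914 mol.
n(HNO3) in the aliquot = 0.002914 mol.
[diluted HNO3] = 0.002914 / 0.02050 = 0.1422 M.
Dilution factor = 100.0/20.94 = 4.776, so [stock] = 0.1422 x 4.776 = 0.679 M.

0.679 M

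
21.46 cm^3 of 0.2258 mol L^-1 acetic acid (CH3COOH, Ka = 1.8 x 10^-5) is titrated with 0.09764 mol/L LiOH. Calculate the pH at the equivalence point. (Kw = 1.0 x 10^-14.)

n(CH3COOH) = 0.2258 x 0.02146 = 0.004846 mol; V(LiOH) at equivalence = 0.004846/0.09764 = 0.04963 L.
At equivalence all the acid is converted to CH3COO-; total volume = 0.02146 + 0.04963 = 0.07109 L, so [CH3COO-] = 0.004846/0.07109 = 0.06816 M.
Kb = Kw/Ka = 1.0e-14 / 1.8 x 10^-5 = 5.56e-10.
[OH^-] = sqrt(Kb x [CH3COO-]) = sqrt(5.56e-10 x 0.06816) = 6.15e-6 M.
pOH = 5.21, so pH = 14.00 - 5.21 = 8.79.

8.79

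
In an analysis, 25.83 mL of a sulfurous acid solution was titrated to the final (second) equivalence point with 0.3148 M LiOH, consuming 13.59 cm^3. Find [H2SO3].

n(LiOH) = 0.3148 x 0.01359 = 0.004278 mol.
At the final (second) equivalence point, 2 mol OH^- react per mol H2SO3, so n(H2SO3) = 0.004278 / 2 = 0.002139 mol.
[H2SO3] = 0.002139 / 0.02583 L = 0.0828 M.

0.0828 M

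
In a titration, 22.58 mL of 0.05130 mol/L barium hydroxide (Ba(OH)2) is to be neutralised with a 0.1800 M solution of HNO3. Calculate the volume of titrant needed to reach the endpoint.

12.9 mL

n(Ba(OH)2) = 0.05130 mol/L x 0.02258 L = 0.001158 mol.
The neutralisation is 1 Ba(OH)2 : 2 HNO3, so n(HNO3) = 0.001158 x 2/1 = 0.002317 mol.
V(HNO3) = 0.002317 / 0.1800 = 0.01287 L = 12.9 mL.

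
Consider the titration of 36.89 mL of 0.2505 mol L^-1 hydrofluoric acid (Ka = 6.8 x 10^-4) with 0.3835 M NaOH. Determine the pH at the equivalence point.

8.17

n(HF) = 0.2505 x 0.03689 = 0.009241 mol; V(NaOH) at equivalence = 0.009241/0.3835 = 0.02410 L.
At equivalence all the acid is converted to F-; total volume = 0.03689 + 0.02410 = 0.06099 L, so [F-] = 0.009241/0.06099 = 0.1515 M.
Kb = Kw/Ka = 1.0e-14 / 6.8 x 10^-4 = 1.47e-11.
[OH^-] = sqrt(Kb x [F-]) = sqrt(1.47e-11 x 0.1515) = 1.49e-6 M.
pOH = 5.83, so pH = 14.00 - 5.83 = 8.17.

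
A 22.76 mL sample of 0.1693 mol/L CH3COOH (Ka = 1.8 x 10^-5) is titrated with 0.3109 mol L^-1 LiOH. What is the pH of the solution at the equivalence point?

8.89

n(CH3COOH) = 0.1693 x 0.02276 = 0.003853 mol; V(LiOH) at equivalence = 0.003853/0.3109 = 0.01239 L.
At equivalence all the acid is converted to CH3COO-; total volume = 0.02276 + 0.01239 = 0.03515 L, so [CH3COO-] = 0.003853/0.03515 = 0.1096 M.
Kb = Kw/Ka = 1.0e-14 / 1.8 x 10^-5 = 5.56e-10.
[OH^-] = sqrt(Kb x [CH3COO-]) = sqrt(5.56e-10 x 0.1096) = 7.80e-6 M.
pOH = 5.11, so pH = 14.00 - 5.11 = 8.89.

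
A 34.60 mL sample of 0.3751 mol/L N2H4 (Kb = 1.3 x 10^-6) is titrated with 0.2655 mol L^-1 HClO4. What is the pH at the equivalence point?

4.46

n(N2H4) = 0.3751 x 0.03460 = 0.01298 mol; V(HClO4) at equivalence = 0.01298/0.2655 = 0.04888 L.
At equivalence the base is fully converted to N2H5+; total volume = 0.08348 L, so [N2H5+] = 0.01298/0.08348 = 0.1555 M.
Ka(N2H5+) = Kw/Kb = 1.0e-14 / 1.3 x 10^-6 = 7.69e-9.
[H^+] = sqrt(Ka x [N2H5+]) = sqrt(7.69e-9 x 0.1555) = 3.46e-5 M.
pH = -log(3.46e-5) = 4.46.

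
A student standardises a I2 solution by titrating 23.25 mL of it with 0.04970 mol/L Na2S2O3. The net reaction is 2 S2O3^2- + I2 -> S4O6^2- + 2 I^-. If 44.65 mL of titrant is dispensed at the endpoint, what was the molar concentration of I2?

0.0477 M

n(Na2S2O3) = 0.04970 x 0.04465 = 0.002219 mol.
From the balanced equation, 2 mol Na2S2O3 reacts with 1 mol I2, so n(I2) = 0.002219 x 1/2 = 0.001110 mol.
[I2] = 0.001110 / 0.02325 L = 0.0477 M.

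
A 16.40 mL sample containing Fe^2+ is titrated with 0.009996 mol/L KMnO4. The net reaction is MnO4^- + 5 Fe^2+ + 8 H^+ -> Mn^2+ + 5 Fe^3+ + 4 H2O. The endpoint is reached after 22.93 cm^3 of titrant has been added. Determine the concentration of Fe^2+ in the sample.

n(KMnO4) = 0.009996 x 0.02293 = 0.0002292 mol.
From the balanced equation, 1 mol KMnO4 reacts with 5 mol Fe^2+, so n(Fe^2+) = 0.0002292 x 5/1 = 0.001146 mol.
[Fe^2+] = 0.001146 / 0.01640 L = 0.0699 M.

0.0699 M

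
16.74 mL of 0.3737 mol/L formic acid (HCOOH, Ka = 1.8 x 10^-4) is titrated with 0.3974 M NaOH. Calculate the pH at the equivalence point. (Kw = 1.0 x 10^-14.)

8.51

n(HCOOH) = 0.3737 x 0.01674 = 0.006256 mol; V(NaOH) at equivalence = 0.006256/0.3974 = 0.01574 L.
At equivalence all the acid is converted to HCOO-; total volume = 0.01674 + 0.01574 = 0.03248 L, so [HCOO-] = 0.006256/0.03248 = 0.1926 M.
Kb = Kw/Ka = 1.0e-14 / 1.8 x 10^-4 = 5.56e-11.
[OH^-] = sqrt(Kb x [HCOO-]) = sqrt(5.56e-11 x 0.1926) = 3.27e-6 M.
pOH = 5.49, so pH = 14.00 - 5.49 = 8.51.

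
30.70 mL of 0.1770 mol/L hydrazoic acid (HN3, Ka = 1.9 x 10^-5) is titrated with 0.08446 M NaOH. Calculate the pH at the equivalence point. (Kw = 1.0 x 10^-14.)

8.74

n(HN3) = 0.1770 x 0.03070 = 0.005434 mol; V(NaOH) at equivalence = 0.005434/0.08446 = 0.06434 L.
At equivalence all the acid is converted to N3-; total volume = 0.03070 + 0.06434 = 0.09504 L, so [N3-] = 0.005434/0.09504 = 0.05718 M.
Kb = Kw/Ka = 1.0e-14 / 1.9 x 10^-5 = 5.26e-10.
[OH^-] = sqrt(Kb x [N3-]) = sqrt(5.26e-10 x 0.05718) = 5.49e-6 M.
pOH = 5.26, so pH = 14.00 - 5.26 = 8.74.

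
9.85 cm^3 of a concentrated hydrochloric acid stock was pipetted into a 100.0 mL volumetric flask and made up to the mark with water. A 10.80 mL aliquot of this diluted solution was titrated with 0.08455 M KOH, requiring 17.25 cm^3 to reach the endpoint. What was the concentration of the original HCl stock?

n(KOH) = 0.08455 x 0.01725 = 0.001458 mol.
n(HCl) in the aliquot = 0.001458 mol.
[diluted HCl] = 0.001458 / 0.01080 = 0.1350 M.
Dilution factor = 100.0/9.850 = 10.15, so [stock] = 0.1350 x 10.15 = 1.37 M.

1.37 M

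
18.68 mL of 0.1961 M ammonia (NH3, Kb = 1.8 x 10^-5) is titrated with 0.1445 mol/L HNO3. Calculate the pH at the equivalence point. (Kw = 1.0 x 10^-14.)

n(NH3) = 0.1961 x 0.01868 = 0.003663 mol; V(HNO3) at equivalence = 0.003663/0.1445 = 0.02535 L.
At equivalence the base is fully converted to NH4+; total volume = 0.04403 L, so [NH4+] = 0.003663/0.04403 = 0.08320 M.
Ka(NH4+) = Kw/Kb = 1.0e-14 / 1.8 x 10^-5 = 5.56e-10.
[H^+] = sqrt(Ka x [NH4+]) = sqrt(5.56e-10 x 0.08320) = 6.80e-6 M.
pH = -log(6.80e-6) = 5.17.

5.17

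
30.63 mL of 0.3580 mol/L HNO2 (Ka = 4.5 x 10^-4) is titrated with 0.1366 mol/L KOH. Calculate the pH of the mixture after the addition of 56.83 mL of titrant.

3.73

Initial n(HNO2) = 0.3580 x 0.03063 = 0.01097 mol.
n(KOH) added = 0.1366 x 0.05683 = 0.007763 mol, converting that many moles of HNO2 to NO2-.
Remaining n(HNO2) = 0.003203 mol; n(NO2-) = 0.007763 mol.
By Henderson-Hasselbalch, pH = pKa + log([A^-]/[HA]) = 3.35 + log(0.007763/0.003203) = 3.35 + (+0.38) = 3.73.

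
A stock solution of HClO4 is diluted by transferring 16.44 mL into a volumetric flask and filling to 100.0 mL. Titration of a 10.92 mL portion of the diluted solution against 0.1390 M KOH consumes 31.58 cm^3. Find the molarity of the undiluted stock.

2.45 M

n(KOH) = 0.1390 x 0.03158 = 0.004390 mol.
n(HClO4) in the aliquot = 0.004390 mol.
[diluted HClO4] = 0.004390 / 0.01092 = 0.4020 M.
Dilution factor = 100.0/16.44 = 6.083, so [stock] = 0.4020 x 6.083 = 2.45 M.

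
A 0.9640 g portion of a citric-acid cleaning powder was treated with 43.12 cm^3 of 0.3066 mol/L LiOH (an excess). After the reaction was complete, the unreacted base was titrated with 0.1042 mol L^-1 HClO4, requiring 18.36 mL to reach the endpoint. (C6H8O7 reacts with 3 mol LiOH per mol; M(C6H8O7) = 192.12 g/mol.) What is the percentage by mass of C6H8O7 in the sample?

75.1%

Total n(LiOH) added = 0.3066 x 0.04312 = 0.01322 mol.
n(HClO4) used = 0.1042 x 0.01836 = 0.001913 mol, which equals the excess n(LiOH).
So n(LiOH) consumed by the sample = 0.01322 - 0.001913 = 0.01131 mol.
n(C6H8O7) = 0.01131 / 3 = 0.003769 mol.
mass C6H8O7 = 0.003769 x 192.12 = 0.7241 g, so %C6H8O7 = 0.7241/0.9640 x 100 = 75.1%.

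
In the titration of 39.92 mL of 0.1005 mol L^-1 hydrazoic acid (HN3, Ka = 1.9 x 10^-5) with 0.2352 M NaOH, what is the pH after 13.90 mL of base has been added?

5.36

Initial n(HN3) = 0.1005 x 0.03992 = 0.004012 mol.
n(NaOH) added = 0.2352 x 0.01390 = 0.003269 mol, converting that many moles of HN3 to N3-.
Remaining n(HN3) = 0.0007427 mol; n(N3-) = 0.003269 mol.
By Henderson-Hasselbalch, pH = pKa + log([A^-]/[HA]) = 4.72 + log(0.003269/0.0007427) = 4.72 + (+0.64) = 5.36.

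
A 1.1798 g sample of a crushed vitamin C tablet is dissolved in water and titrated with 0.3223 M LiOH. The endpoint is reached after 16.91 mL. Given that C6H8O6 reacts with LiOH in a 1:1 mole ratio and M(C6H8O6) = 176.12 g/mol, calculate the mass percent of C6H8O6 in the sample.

n(LiOH) = 0.3223 x 0.01691 = 0.005450 mol.
n(C6H8O6) = 0.005450 / 1 = 0.005450 mol.
mass of C6H8O6 = 0.005450 x 176.12 = 0.9599 g.
% purity = 0.9599 / 1.1798 x 100 = 81.4%.

81.4%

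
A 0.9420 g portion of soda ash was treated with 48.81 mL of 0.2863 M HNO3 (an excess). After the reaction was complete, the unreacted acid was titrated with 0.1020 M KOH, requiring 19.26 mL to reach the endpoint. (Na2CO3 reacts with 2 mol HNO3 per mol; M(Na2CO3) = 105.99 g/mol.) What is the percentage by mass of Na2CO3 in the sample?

67.6%

Total n(HNO3) added = 0.2863 x 0.04881 = 0.01397 mol.
n(KOH) used = 0.1020 x 0.01926 = 0.001965 mol, which equals the excess n(HNO3).
So n(HNO3) consumed by the sample = 0.01397 - 0.001965 = 0.01201 mol.
n(Na2CO3) = 0.01201 / 2 = 0.006005 mol.
mass Na2CO3 = 0.006005 x 105.99 = 0.6365 g, so %Na2CO3 = 0.6365/0.9420 x 100 = 67.6%.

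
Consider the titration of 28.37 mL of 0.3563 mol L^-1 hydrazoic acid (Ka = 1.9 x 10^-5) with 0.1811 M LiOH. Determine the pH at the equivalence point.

n(HN3) = 0.3563 x 0.02837 = 0.01011 mol; V(LiOH) at equivalence = 0.01011/0.1811 = 0.05582 L.
At equivalence all the acid is converted to N3-; total volume = 0.02837 + 0.05582 = 0.08419 L, so [N3-] = 0.01011/0.08419 = 0.1201 M.
Kb = Kw/Ka = 1.0e-14 / 1.9 x 10^-5 = 5.26e-10.
[OH^-] = sqrt(Kb x [N3-]) = sqrt(5.26e-10 x 0.1201) = 7.95e-6 M.
pOH = 5.10, so pH = 14.00 - 5.10 = 8.90.

8.90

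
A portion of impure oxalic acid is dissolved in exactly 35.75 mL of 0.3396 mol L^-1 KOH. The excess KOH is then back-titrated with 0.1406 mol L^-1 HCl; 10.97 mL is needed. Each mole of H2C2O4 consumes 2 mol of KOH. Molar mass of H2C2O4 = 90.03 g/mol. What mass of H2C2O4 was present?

Total n(KOH) added = 0.3396 x 0.03575 = 0.01214 mol.
n(HCl) used = 0.1406 x 0.01097 = 0.001542 mol, which equals the excess n(KOH).
So n(KOH) consumed by the sample = 0.01214 - 0.001542 = 0.01060 mol.
n(H2C2O4) = 0.01060 / 2 = 0.005299 mol.
mass = 0.005299 mol x 90.03 g/mol = 0.477 g.

0.477 g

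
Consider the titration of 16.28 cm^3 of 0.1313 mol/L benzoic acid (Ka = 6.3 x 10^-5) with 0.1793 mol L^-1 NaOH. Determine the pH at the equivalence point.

n(C6H5COOH) = 0.1313 x 0.01628 = 0.002138 mol; V(NaOH) at equivalence = 0.002138/0.1793 = 0.01192 L.
At equivalence all the acid is converted to C6H5COO-; total volume = 0.01628 + 0.01192 = 0.02820 L, so [C6H5COO-] = 0.002138/0.02820 = 0.07580 M.
Kb = Kw/Ka = 1.0e-14 / 6.3 x 10^-5 = 1.59e-10.
[OH^-] = sqrt(Kb x [C6H5COO-]) = sqrt(1.59e-10 x 0.07580) = 3.47e-6 M.
pOH = 5.46, so pH = 14.00 - 5.46 = 8.54.

8.54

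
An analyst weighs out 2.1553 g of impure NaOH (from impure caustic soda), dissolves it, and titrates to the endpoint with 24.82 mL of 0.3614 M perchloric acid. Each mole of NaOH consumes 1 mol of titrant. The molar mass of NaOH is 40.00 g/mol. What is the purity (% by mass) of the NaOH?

16.6%

n(HClO4) = 0.3614 x 0.02482 = 0.008970 mol.
n(NaOH) = 0.008970 / 1 = 0.008970 mol.
mass of NaOH = 0.008970 x 40.00 = 0.3588 g.
% purity = 0.3588 / 2.1553 x 100 = 16.6%.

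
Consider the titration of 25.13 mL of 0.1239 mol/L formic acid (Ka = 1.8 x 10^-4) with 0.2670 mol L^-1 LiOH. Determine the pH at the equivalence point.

8.34

n(HCOOH) = 0.1239 x 0.02513 = 0.003114 mol; V(LiOH) at equivalence = 0.003114/0.2670 = 0.01166 L.
At equivalence all the acid is converted to HCOO-; total volume = 0.02513 + 0.01166 = 0.03679 L, so [HCOO-] = 0.003114/0.03679 = 0.08463 M.
Kb = Kw/Ka = 1.0e-14 / 1.8 x 10^-4 = 5.56e-11.
[OH^-] = sqrt(Kb x [HCOO-]) = sqrt(5.56e-11 x 0.08463) = 2.17e-6 M.
pOH = 5.66, so pH = 14.00 - 5.66 = 8.34.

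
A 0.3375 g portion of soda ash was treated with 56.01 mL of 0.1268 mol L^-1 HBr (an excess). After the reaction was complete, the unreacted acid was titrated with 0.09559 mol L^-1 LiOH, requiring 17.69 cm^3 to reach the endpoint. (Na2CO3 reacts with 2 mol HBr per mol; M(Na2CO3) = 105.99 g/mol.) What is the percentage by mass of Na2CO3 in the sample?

85.0%

Total n(HBr) added = 0.1268 x 0.05601 = 0.007102 mol.
n(LiOH) used = 0.09559 x 0.01769 = 0.001691 mol, which equals the excess n(HBr).
So n(HBr) consumed by the sample = 0.007102 - 0.001691 = 0.005411 mol.
n(Na2CO3) = 0.005411 / 2 = 0.002706 mol.
mass Na2CO3 = 0.002706 x 105.99 = 0.2868 g, so %Na2CO3 = 0.2868/0.3375 x 100 = 85.0%.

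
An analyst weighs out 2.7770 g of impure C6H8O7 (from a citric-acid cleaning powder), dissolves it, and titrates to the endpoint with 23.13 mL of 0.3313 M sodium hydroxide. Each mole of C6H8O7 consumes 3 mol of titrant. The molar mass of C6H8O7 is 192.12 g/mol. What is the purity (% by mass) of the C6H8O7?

n(NaOH) = 0.3313 x 0.02313 = 0.007663 mol.
n(C6H8O7) = 0.007663 / 3 = 0.002554 mol.
mass of C6H8O7 = 0.002554 x 192.12 = 0.4907 g.
% purity = 0.4907 / 2.7770 x 100 = 17.7%.

17.7%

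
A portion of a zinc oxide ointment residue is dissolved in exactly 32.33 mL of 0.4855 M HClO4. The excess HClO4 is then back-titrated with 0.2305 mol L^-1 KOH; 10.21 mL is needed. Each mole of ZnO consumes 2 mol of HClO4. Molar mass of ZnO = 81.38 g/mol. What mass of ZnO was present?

Total n(HClO4) added = 0.4855 x 0.03233 = 0.01570 mol.
n(KOH) used = 0.2305 x 0.01021 = 0.002353 mol, which equals the excess n(HClO4).
So n(HClO4) consumed by the sample = 0.01570 - 0.002353 = 0.01334 mol.
n(ZnO) = 0.01334 / 2 = 0.006671 mol.
mass = 0.006671 mol x 81.38 g/mol = 0.543 g.

0.543 g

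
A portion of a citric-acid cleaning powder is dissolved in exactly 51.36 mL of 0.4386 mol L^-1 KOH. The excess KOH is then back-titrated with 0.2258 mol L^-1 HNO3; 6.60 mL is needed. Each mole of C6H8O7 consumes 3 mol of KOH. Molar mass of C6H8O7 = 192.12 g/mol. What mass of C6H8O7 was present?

Total n(KOH) added = 0.4386 x 0.05136 = 0.02253 mol.
n(HNO3) used = 0.2258 x 0.006600 = 0.001490 mol, which equals the excess n(KOH).
So n(KOH) consumed by the sample = 0.02253 - 0.001490 = 0.02104 mol.
n(C6H8O7) = 0.02104 / 3 = 0.007012 mol.
mass = 0.007012 mol x 192.12 g/mol = 1.35 g.

1.35 g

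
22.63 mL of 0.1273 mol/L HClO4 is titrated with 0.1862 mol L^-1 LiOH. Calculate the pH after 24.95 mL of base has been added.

12.57

n(acid) = 0.1273 x 0.02263 = 0.002881 mol; n(LiOH) added = 0.1862 x 0.02495 = 0.004646 mol.
Base is in excess by 0.004646 - 0.002881 = 0.001765 mol in a total volume of 0.04758 L.
[OH^-] = 0.001765/0.04758 = 0.03709 M, so pOH = 1.43 and pH = 14.00 - 1.43 = 12.57.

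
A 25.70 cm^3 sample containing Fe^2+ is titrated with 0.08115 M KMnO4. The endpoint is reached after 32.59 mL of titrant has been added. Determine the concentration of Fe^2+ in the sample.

n(KMnO4) = 0.08115 x 0.03259 = 0.002645 mol.
From the balanced equation, 1 mol KMnO4 reacts with 5 mol Fe^2+, so n(Fe^2+) = 0.002645 x 5/1 = 0.01322 mol.
[Fe^2+] = 0.01322 / 0.02570 L = 0.515 M.

0.515 M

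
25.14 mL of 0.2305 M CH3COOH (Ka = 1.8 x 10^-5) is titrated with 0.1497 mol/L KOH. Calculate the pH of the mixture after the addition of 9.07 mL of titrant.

Initial n(CH3COOH) = 0.2305 x 0.02514 = 0.005795 mol.
n(KOH) added = 0.1497 x 0.009070 = 0.001358 mol, converting that many moles of CH3COOH to CH3COO-.
Remaining n(CH3COOH) = 0.004437 mol; n(CH3COO-) = 0.001358 mol.
By Henderson-Hasselbalch, pH = pKa + log([A^-]/[HA]) = 4.74 + log(0.001358/0.004437) = 4.74 + (-0.51) = 4.23.

4.23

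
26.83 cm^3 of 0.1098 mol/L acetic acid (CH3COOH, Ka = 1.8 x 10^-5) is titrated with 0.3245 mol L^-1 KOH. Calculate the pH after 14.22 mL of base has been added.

12.61

n(acid) = 0.1098 x 0.02683 = 0.002946 mol; n(KOH) added = 0.3245 x 0.01422 = 0.004614 mol.
Base is in excess by 0.004614 - 0.002946 = 0.001668 mol in a total volume of 0.04105 L.
[OH^-] = 0.001668/0.04105 = 0.04064 M, so pOH = 1.39 and pH = 14.00 - 1.39 = 12.61.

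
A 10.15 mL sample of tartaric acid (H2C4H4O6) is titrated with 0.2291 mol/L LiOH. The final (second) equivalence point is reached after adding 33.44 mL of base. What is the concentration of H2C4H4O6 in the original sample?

n(LiOH) = 0.2291 x 0.03344 = 0.007661 mol.
At the final (second) equivalence point, 2 mol OH^- react per mol H2C4H4O6, so n(H2C4H4O6) = 0.007661 / 2 = 0.003831 mol.
[H2C4H4O6] = 0.003831 / 0.01015 L = 0.377 M.

0.377 M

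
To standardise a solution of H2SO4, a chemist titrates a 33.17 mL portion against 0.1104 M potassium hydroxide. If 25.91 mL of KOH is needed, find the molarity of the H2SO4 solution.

0.0431 M

n(KOH) delivered = 0.1104 x 0.02591 = 0.002860 mol.
The reaction is 1 H2SO4 + 2 KOH, so n(H2SO4) = 0.002860 x 1/2 = 0.001430 mol.
[H2SO4] = 0.001430 mol / 0.03317 L = 0.0431 M.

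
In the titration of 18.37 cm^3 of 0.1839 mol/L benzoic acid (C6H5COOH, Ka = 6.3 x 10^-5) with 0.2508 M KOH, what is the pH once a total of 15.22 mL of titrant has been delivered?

12.12

n(acid) = 0.1839 x 0.01837 = 0.003378 mol; n(KOH) added = 0.2508 x 0.01522 = 0.003817 mol.
Base is in excess by 0.003817 - 0.003378 = 0.0004389 mol in a total volume of 0.03359 L.
[OH^-] = 0.0004389/0.03359 = 0.01307 M, so pOH = 1.88 and pH = 14.00 - 1.88 = 12.12.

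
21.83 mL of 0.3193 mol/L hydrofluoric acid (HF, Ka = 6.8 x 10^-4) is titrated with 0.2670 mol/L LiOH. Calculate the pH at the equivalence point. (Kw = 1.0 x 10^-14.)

n(HF) = 0.3193 x 0.02183 = 0.006970 mol; V(LiOH) at equivalence = 0.006970/0.2670 = 0.02611 L.
At equivalence all the acid is converted to F-; total volume = 0.02183 + 0.02611 = 0.04794 L, so [F-] = 0.006970/0.04794 = 0.1454 M.
Kb = Kw/Ka = 1.0e-14 / 6.8 x 10^-4 = 1.47e-11.
[OH^-] = sqrt(Kb x [F-]) = sqrt(1.47e-11 x 0.1454) = 1.46e-6 M.
pOH = 5.83, so pH = 14.00 - 5.83 = 8.17.

8.17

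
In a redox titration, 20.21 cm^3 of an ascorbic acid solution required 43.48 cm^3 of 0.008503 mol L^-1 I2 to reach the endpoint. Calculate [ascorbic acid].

n(I2) = 0.008503 x 0.04348 = 0.0003697 mol.
From the balanced equation, 1 mol I2 reacts with 1 mol ascorbic acid, so n(ascorbic acid) = 0.0003697 x 1/1 = 0.0003697 mol.
[ascorbic acid] = 0.0003697 / 0.02021 L = 0.0183 M.

0.0183 M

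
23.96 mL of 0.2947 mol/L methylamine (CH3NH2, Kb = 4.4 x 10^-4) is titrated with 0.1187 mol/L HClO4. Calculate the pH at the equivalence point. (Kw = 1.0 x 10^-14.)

5.86

n(CH3NH2) = 0.2947 x 0.02396 = 0.007061 mol; V(HClO4) at equivalence = 0.007061/0.1187 = 0.05949 L.
At equivalence the base is fully converted to CH3NH3+; total volume = 0.08345 L, so [CH3NH3+] = 0.007061/0.08345 = 0.08462 M.
Ka(CH3NH3+) = Kw/Kb = 1.0e-14 / 4.4 x 10^-4 = 2.27e-11.
[H^+] = sqrt(Ka x [CH3NH3+]) = sqrt(2.27e-11 x 0.08462) = 1.39e-6 M.
pH = -log(1.39e-6) = 5.86.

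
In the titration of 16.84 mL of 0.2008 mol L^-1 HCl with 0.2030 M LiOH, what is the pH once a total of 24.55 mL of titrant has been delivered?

n(acid) = 0.2008 x 0.01684 = 0.003381 mol; n(LiOH) added = 0.2030 x 0.02455 = 0.004984 mol.
Base is in excess by 0.004984 - 0.003381 = 0.001602 mol in a total volume of 0.04139 L.
[OH^-] = 0.001602/0.04139 = 0.03871 M, so pOH = 1.41 and pH = 14.00 - 1.41 = 12.59.

12.59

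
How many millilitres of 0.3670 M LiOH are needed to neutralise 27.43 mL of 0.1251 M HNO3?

n(HNO3) = 0.1251 mol/L x 0.02743 L = 0.003431 mol.
At equivalence n(LiOH) = n(HNO3) = 0.003431 mol.
V(LiOH) = 0.003431 / 0.3670 = 0.009350 L = 9.35 mL.

9.35 mL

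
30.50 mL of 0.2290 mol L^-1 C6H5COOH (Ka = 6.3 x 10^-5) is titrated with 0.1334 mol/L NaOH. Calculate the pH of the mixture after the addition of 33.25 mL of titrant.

Initial n(C6H5COOH) = 0.2290 x 0.03050 = 0.006985 mol.
n(NaOH) added = 0.1334 x 0.03325 = 0.004436 mol, converting that many moles of C6H5COOH to C6H5COO-.
Remaining n(C6H5COOH) = 0.002549 mol; n(C6H5COO-) = 0.004436 mol.
By Henderson-Hasselbalch, pH = pKa + log([A^-]/[HA]) = 4.20 + log(0.004436/0.002549) = 4.20 + (+0.24) = 4.44.

4.44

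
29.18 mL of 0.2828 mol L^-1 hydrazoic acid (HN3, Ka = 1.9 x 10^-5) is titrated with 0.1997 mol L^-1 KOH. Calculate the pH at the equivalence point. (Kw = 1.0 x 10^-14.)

n(HN3) = 0.2828 x 0.02918 = 0.008252 mol; V(KOH) at equivalence = 0.008252/0.1997 = 0.04132 L.
At equivalence all the acid is converted to N3-; total volume = 0.02918 + 0.04132 = 0.07050 L, so [N3-] = 0.008252/0.07050 = 0.1170 M.
Kb = Kw/Ka = 1.0e-14 / 1.9 x 10^-5 = 5.26e-10.
[OH^-] = sqrt(Kb x [N3-]) = sqrt(5.26e-10 x 0.1170) = 7.85e-6 M.
pOH = 5.11, so pH = 14.00 - 5.11 = 8.89.

8.89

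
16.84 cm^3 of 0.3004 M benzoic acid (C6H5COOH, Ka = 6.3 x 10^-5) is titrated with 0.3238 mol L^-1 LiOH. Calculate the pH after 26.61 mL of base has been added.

n(acid) = 0.3004 x 0.01684 = 0.005059 mol; n(LiOH) added = 0.3238 x 0.02661 = 0.008616 mol.
Base is in excess by 0.008616 - 0.005059 = 0.003558 mol in a total volume of 0.04345 L.
[OH^-] = 0.003558/0.04345 = 0.08188 M, so pOH = 1.09 and pH = 14.00 - 1.09 = 12.91.

12.91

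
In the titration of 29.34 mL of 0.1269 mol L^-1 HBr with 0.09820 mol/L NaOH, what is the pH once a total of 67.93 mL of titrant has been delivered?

n(acid) = 0.1269 x 0.02934 = 0.003723 mol; n(NaOH) added = 0.09820 x 0.06793 = 0.006671 mol.
Base is in excess by 0.006671 - 0.003723 = 0.002947 mol in a total volume of 0.09727 L.
[OH^-] = 0.002947/0.09727 = 0.03030 M, so pOH = 1.52 and pH = 14.00 - 1.52 = 12.48.

12.48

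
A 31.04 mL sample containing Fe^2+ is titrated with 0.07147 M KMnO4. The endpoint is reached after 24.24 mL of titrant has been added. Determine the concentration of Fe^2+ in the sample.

n(KMnO4) = 0.07147 x 0.02424 = 0.001732 mol.
From the balanced equation, 1 mol KMnO4 reacts with 5 mol Fe^2+, so n(Fe^2+) = 0.001732 x 5/1 = 0.008662 mol.
[Fe^2+] = 0.008662 / 0.03104 L = 0.279 M.

0.279 M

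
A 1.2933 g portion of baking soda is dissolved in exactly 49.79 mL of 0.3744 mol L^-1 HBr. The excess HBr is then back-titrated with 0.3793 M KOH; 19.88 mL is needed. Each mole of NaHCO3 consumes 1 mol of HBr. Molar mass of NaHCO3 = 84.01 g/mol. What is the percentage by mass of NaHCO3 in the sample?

72.1%

Total n(HBr) added = 0.3744 x 0.04979 = 0.01864 mol.
n(KOH) used = 0.3793 x 0.01988 = 0.007540 mol, which equals the excess n(HBr).
So n(HBr) consumed by the sample = 0.01864 - 0.007540 = 0.01110 mol.
n(NaHCO3) = 0.01110 / 1 = 0.01110 mol.
mass NaHCO3 = 0.01110 x 84.01 = 0.9326 g, so %NaHCO3 = 0.9326/1.2933 x 100 = 72.1%.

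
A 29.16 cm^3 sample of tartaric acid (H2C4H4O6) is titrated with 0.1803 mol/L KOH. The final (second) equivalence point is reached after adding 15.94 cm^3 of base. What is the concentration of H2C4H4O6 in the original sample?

0.0493 M

n(KOH) = 0.1803 x 0.01594 = 0.002874 mol.
At the final (second) equivalence point, 2 mol OH^- react per mol H2C4H4O6, so n(H2C4H4O6) = 0.002874 / 2 = 0.001437 mol.
[H2C4H4O6] = 0.001437 / 0.02916 L = 0.0493 M.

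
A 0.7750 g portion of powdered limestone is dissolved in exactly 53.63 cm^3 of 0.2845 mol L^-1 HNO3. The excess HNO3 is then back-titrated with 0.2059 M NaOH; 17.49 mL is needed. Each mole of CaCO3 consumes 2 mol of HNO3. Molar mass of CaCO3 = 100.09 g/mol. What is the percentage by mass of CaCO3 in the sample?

75.3%

Total n(HNO3) added = 0.2845 x 0.05363 = 0.01526 mol.
n(NaOH) used = 0.2059 x 0.01749 = 0.003601 mol, which equals the excess n(HNO3).
So n(HNO3) consumed by the sample = 0.01526 - 0.003601 = 0.01166 mol.
n(CaCO3) = 0.01166 / 2 = 0.005828 mol.
mass CaCO3 = 0.005828 x 100.09 = 0.5834 g, so %CaCO3 = 0.5834/0.7750 x 100 = 75.3%.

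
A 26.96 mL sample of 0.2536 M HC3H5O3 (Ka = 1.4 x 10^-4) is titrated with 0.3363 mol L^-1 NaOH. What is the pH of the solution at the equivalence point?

n(HC3H5O3) = 0.2536 x 0.02696 = 0.006837 mol; V(NaOH) at equivalence = 0.006837/0.3363 = 0.02033 L.
At equivalence all the acid is converted to C3H5O3-; total volume = 0.02696 + 0.02033 = 0.04729 L, so [C3H5O3-] = 0.006837/0.04729 = 0.1446 M.
Kb = Kw/Ka = 1.0e-14 / 1.4 x 10^-4 = 7.14e-11.
[OH^-] = sqrt(Kb x [C3H5O3-]) = sqrt(7.14e-11 x 0.1446) = 3.21e-6 M.
pOH = 5.49, so pH = 14.00 - 5.49 = 8.51.

8.51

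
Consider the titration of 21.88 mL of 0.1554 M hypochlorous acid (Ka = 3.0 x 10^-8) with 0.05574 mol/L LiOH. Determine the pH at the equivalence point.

n(HClO) = 0.1554 x 0.02188 = 0.003400 mol; V(LiOH) at equivalence = 0.003400/0.05574 = 0.06100 L.
At equivalence all the acid is converted to ClO-; total volume = 0.02188 + 0.06100 = 0.08288 L, so [ClO-] = 0.003400/0.08288 = 0.04102 M.
Kb = Kw/Ka = 1.0e-14 / 3.0 x 10^-8 = 3.33e-7.
[OH^-] = sqrt(Kb x [ClO-]) = sqrt(3.33e-7 x 0.04102) = 0.000117 M.
pOH = 3.93, so pH = 14.00 - 3.93 = 10.07.

10.07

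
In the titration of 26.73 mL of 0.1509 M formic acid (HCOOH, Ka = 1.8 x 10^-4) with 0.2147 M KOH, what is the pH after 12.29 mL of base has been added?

Initial n(HCOOH) = 0.1509 x 0.02673 = 0.004034 mol.
n(KOH) added = 0.2147 x 0.01229 = 0.002639 mol, converting that many moles of HCOOH to HCOO-.
Remaining n(HCOOH) = 0.001395 mol; n(HCOO-) = 0.002639 mol.
By Henderson-Hasselbalch, pH = pKa + log([A^-]/[HA]) = 3.74 + log(0.002639/0.001395) = 3.74 + (+0.28) = 4.02.

4.02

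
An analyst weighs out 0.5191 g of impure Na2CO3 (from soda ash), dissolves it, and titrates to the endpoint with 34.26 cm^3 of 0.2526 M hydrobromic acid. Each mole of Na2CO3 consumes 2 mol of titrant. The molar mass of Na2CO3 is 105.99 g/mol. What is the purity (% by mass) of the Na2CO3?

88.3%

n(HBr) = 0.2526 x 0.03426 = 0.008654 mol.
n(Na2CO3) = 0.008654 / 2 = 0.004327 mol.
mass of Na2CO3 = 0.004327 x 105.99 = 0.4586 g.
% purity = 0.4586 / 0.5191 x 100 = 88.3%.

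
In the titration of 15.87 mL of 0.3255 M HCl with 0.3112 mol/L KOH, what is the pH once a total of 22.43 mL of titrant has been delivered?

n(acid) = 0.3255 x 0.01587 = 0.005166 mol; n(KOH) added = 0.3112 x 0.02243 = 0.006980 mol.
Base is in excess by 0.006980 - 0.005166 = 0.001815 mol in a total volume of 0.03830 L.
[OH^-] = 0.001815/0.03830 = 0.04738 M, so pOH = 1.32 and pH = 14.00 - 1.32 = 12.68.

12.68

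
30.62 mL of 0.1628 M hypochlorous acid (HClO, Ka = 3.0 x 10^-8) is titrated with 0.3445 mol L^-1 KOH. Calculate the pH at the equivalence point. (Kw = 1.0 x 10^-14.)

n(HClO) = 0.1628 x 0.03062 = 0.004985 mol; V(KOH) at equivalence = 0.004985/0.3445 = 0.01447 L.
At equivalence all the acid is converted to ClO-; total volume = 0.03062 + 0.01447 = 0.04509 L, so [ClO-] = 0.004985/0.04509 = 0.1106 M.
Kb = Kw/Ka = 1.0e-14 / 3.0 x 10^-8 = 3.33e-7.
[OH^-] = sqrt(Kb x [ClO-]) = sqrt(3.33e-7 x 0.1106) = 0.000192 M.
pOH = 3.72, so pH = 14.00 - 3.72 = 10.28.

10.28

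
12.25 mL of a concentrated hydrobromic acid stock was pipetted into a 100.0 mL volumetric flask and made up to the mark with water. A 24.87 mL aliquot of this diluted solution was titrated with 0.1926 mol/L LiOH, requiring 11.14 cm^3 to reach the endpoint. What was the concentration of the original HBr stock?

n(LiOH) = 0.1926 x 0.01114 = 0.002146 mol.
n(HBr) in the aliquot = 0.002146 mol.
[diluted HBr] = 0.002146 / 0.02487 = 0.08627 M.
Dilution factor = 100.0/12.25 = 8.163, so [stock] = 0.08627 x 8.163 = 0.704 M.

0.704 M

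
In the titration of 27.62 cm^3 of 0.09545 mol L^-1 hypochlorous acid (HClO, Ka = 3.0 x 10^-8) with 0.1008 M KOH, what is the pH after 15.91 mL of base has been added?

7.71

Initial n(HClO) = 0.09545 x 0.02762 = 0.002636 mol.
n(KOH) added = 0.1008 x 0.01591 = 0.001604 mol, converting that many moles of HClO to ClO-.
Remaining n(HClO) = 0.001033 mol; n(ClO-) = 0.001604 mol.
By Henderson-Hasselbalch, pH = pKa + log([A^-]/[HA]) = 7.52 + log(0.001604/0.001033) = 7.52 + (+0.19) = 7.71.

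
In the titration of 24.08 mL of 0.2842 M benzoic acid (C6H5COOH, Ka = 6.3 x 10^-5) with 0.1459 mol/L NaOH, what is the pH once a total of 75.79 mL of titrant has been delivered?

12.63

n(acid) = 0.2842 x 0.02408 = 0.006844 mol; n(NaOH) added = 0.1459 x 0.07579 = 0.01106 mol.
Base is in excess by 0.01106 - 0.006844 = 0.004214 mol in a total volume of 0.09987 L.
[OH^-] = 0.004214/0.09987 = 0.04220 M, so pOH = 1.37 and pH = 14.00 - 1.37 = 12.63.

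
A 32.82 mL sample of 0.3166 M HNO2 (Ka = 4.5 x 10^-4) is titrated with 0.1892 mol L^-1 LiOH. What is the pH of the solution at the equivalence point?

n(HNO2) = 0.3166 x 0.03282 = 0.01039 mol; V(LiOH) at equivalence = 0.01039/0.1892 = 0.05492 L.
At equivalence all the acid is converted to NO2-; total volume = 0.03282 + 0.05492 = 0.08774 L, so [NO2-] = 0.01039/0.08774 = 0.1184 M.
Kb = Kw/Ka = 1.0e-14 / 4.5 x 10^-4 = 2.22e-11.
[OH^-] = sqrt(Kb x [NO2-]) = sqrt(2.22e-11 x 0.1184) = 1.62e-6 M.
pOH = 5.79, so pH = 14.00 - 5.79 = 8.21.

8.21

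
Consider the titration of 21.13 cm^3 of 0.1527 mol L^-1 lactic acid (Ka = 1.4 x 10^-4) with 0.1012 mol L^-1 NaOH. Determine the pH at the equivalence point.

n(HC3H5O3) = 0.1527 x 0.02113 = 0.003227 mol; V(NaOH) at equivalence = 0.003227/0.1012 = 0.03188 L.
At equivalence all the acid is converted to C3H5O3-; total volume = 0.02113 + 0.03188 = 0.05301 L, so [C3H5O3-] = 0.003227/0.05301 = 0.06086 M.
Kb = Kw/Ka = 1.0e-14 / 1.4 x 10^-4 = 7.14e-11.
[OH^-] = sqrt(Kb x [C3H5O3-]) = sqrt(7.14e-11 x 0.06086) = 2.09e-6 M.
pOH = 5.68, so pH = 14.00 - 5.68 = 8.32.

8.32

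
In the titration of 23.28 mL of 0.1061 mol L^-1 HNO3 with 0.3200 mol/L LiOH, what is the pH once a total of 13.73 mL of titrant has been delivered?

n(acid) = 0.1061 x 0.02328 = 0.002470 mol; n(LiOH) added = 0.3200 x 0.01373 = 0.004394 mol.
Base is in excess by 0.004394 - 0.002470 = 0.001924 mol in a total volume of 0.03701 L.
[OH^-] = 0.001924/0.03701 = 0.05197 M, so pOH = 1.28 and pH = 14.00 - 1.28 = 12.72.

12.72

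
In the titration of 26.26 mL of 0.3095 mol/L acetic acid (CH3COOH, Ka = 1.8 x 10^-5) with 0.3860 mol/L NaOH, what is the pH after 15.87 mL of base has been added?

Initial n(CH3COOH) = 0.3095 x 0.02626 = 0.008127 mol.
n(NaOH) added = 0.3860 x 0.01587 = 0.006126 mol, converting that many moles of CH3COOH to CH3COO-.
Remaining n(CH3COOH) = 0.002002 mol; n(CH3COO-) = 0.006126 mol.
By Henderson-Hasselbalch, pH = pKa + log([A^-]/[HA]) = 4.74 + log(0.006126/0.002002) = 4.74 + (+0.49) = 5.23.

5.23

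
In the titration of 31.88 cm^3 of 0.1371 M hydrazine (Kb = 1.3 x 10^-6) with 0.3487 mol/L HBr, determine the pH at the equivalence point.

4.56

n(N2H4) = 0.1371 x 0.03188 = 0.004371 mol; V(HBr) at equivalence = 0.004371/0.3487 = 0.01253 L.
At equivalence the base is fully converted to N2H5+; total volume = 0.04441 L, so [N2H5+] = 0.004371/0.04441 = 0.09841 M.
Ka(N2H5+) = Kw/Kb = 1.0e-14 / 1.3 x 10^-6 = 7.69e-9.
[H^+] = sqrt(Ka x [N2H5+]) = sqrt(7.69e-9 x 0.09841) = 2.75e-5 M.
pH = -log(2.75e-5) = 4.56.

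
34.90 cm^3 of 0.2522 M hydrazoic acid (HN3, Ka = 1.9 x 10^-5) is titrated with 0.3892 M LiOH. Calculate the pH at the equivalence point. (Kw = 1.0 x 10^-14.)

n(HN3) = 0.2522 x 0.03490 = 0.008802 mol; V(LiOH) at equivalence = 0.008802/0.3892 = 0.02262 L.
At equivalence all the acid is converted to N3-; total volume = 0.03490 + 0.02262 = 0.05752 L, so [N3-] = 0.008802/0.05752 = 0.1530 M.
Kb = Kw/Ka = 1.0e-14 / 1.9 x 10^-5 = 5.26e-10.
[OH^-] = sqrt(Kb x [N3-]) = sqrt(5.26e-10 x 0.1530) = 8.97e-6 M.
pOH = 5.05, so pH = 14.00 - 5.05 = 8.95.

8.95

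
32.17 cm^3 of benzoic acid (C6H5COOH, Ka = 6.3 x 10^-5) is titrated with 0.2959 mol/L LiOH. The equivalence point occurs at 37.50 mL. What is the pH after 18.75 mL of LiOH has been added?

4.20

18.75 mL is exactly half the equivalence volume (37.50/2), i.e. the half-equivalence point.
There, n(HA) = n(A^-), so pH = pKa = -log(6.3 x 10^-5) = 4.20.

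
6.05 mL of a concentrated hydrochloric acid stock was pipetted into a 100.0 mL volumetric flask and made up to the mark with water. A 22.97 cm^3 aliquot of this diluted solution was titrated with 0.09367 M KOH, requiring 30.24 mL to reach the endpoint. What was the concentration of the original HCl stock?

n(KOH) = 0.09367 x 0.03024 = 0.002833 mol.
n(HCl) in the aliquot = 0.002833 mol.
[diluted HCl] = 0.002833 / 0.02297 = 0.1233 M.
Dilution factor = 100.0/6.050 = 16.53, so [stock] = 0.1233 x 16.53 = 2.04 M.

2.04 M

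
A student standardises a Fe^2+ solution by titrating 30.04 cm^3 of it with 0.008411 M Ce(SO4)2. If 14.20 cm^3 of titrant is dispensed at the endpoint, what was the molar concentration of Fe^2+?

n(Ce(SO4)2) = 0.008411 x 0.01420 = 0.0001194 mol.
From the balanced equation, 1 mol Ce(SO4)2 reacts with 1 mol Fe^2+, so n(Fe^2+) = 0.0001194 x 1/1 = 0.0001194 mol.
[Fe^2+] = 0.0001194 / 0.03004 L = 0.00398 M.

0.00398 M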